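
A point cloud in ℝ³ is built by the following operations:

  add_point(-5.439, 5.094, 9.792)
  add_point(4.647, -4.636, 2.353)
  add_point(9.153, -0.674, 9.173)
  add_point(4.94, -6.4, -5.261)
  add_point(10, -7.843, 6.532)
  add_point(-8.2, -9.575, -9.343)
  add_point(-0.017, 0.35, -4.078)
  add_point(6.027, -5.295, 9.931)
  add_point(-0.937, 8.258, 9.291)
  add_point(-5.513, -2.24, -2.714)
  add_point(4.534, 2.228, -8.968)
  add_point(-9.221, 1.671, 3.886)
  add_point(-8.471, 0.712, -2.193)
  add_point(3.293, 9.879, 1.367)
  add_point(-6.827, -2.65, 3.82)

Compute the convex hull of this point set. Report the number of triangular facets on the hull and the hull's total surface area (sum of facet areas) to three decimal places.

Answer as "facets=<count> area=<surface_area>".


Hull vertices (12/15): indices [0, 2, 3, 4, 5, 7, 8, 10, 11, 12, 13, 14].

Area of each hull facet:
  f1: (p8, p13, p11) → 54.2156
  f2: (p14, p5, p11) → 34.2372
  f3: (p12, p13, p11) → 46.2855
  f4: (p12, p5, p11) → 28.1487
  f5: (p3, p5, p4) → 72.7023
  f6: (p2, p8, p13) → 59.7503
  f7: (p10, p12, p13) → 87.6226
  f8: (p10, p12, p5) → 90.5563
  f9: (p10, p3, p5) → 66.2742
  f10: (p10, p3, p4) → 53.2528
  f11: (p10, p2, p4) → 71.8775
  f12: (p10, p2, p13) → 92.7795
  f13: (p7, p2, p8) → 37.6292
  f14: (p7, p2, p4) → 16.2945
  f15: (p7, p5, p4) → 70.0695
  f16: (p7, p14, p5) → 100.4886
  f17: (p0, p8, p11) → 17.6025
  f18: (p0, p7, p8) → 41.7149
  f19: (p0, p14, p11) → 19.0320
  f20: (p0, p7, p14) → 69.4611
Σ area = 1129.995

Euler characteristic 12−30+20 = 2 ✓

facets=20 area=1129.995


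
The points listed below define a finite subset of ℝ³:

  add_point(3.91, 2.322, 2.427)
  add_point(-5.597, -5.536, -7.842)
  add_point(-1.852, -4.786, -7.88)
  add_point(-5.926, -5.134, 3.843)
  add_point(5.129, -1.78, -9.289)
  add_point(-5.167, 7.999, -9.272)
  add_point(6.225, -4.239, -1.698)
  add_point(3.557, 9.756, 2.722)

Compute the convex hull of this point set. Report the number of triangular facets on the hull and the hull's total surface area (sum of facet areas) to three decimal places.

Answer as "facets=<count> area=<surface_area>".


8 of the 8 inputs are extreme points: [0, 1, 2, 3, 4, 5, 6, 7].

Per-facet area ½‖(b−a)×(c−a)‖:
  f1: (p1, p6, p3) → 70.4148
  f2: (p5, p7, p3) → 123.1685
  f3: (p5, p1, p3) → 79.4320
  f4: (p0, p6, p3) → 49.2063
  f5: (p0, p7, p3) → 38.4259
  f6: (p0, p7, p6) → 16.1850
  f7: (p4, p5, p1) → 72.5060
  f8: (p4, p7, p6) → 60.0426
  f9: (p4, p5, p7) → 99.6597
  f10: (p2, p1, p6) → 12.1250
  f11: (p2, p4, p6) → 30.6900
  f12: (p2, p4, p1) → 3.9454
Σ area = 655.801

Check V−E+F: 8 − 18 + 12 = 2.

facets=12 area=655.801


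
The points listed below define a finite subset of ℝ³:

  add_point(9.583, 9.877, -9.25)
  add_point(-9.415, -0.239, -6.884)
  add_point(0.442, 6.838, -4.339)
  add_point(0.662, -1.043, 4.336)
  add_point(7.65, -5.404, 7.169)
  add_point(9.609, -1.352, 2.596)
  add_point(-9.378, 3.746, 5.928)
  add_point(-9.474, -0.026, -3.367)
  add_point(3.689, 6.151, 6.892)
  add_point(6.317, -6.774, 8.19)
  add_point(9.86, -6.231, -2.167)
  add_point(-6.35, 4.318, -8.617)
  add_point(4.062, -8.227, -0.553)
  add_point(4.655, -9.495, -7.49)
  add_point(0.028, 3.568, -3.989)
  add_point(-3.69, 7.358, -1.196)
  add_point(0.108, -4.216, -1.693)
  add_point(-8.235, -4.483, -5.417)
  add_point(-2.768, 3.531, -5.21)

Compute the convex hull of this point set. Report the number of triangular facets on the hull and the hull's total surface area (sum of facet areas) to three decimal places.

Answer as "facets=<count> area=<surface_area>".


facets=24 area=1187.198

Extreme-point indices: [0, 1, 4, 5, 6, 7, 8, 9, 10, 11, 12, 13, 15, 17] — 14 of 19 on the boundary.

Per-facet area ½‖(b−a)×(c−a)‖:
  f1: (p13, p0, p10) → 71.2135
  f2: (p13, p9, p10) → 40.9818
  f3: (p5, p0, p10) → 55.6780
  f4: (p5, p8, p0) → 83.8582
  f5: (p15, p8, p0) → 85.3341
  f6: (p11, p13, p0) → 141.1861
  f7: (p11, p15, p0) → 65.9128
  f8: (p4, p8, p9) → 12.0801
  f9: (p4, p5, p8) → 33.6136
  f10: (p4, p9, p10) → 8.7574
  f11: (p4, p5, p10) → 21.8535
  f12: (p6, p15, p8) → 53.0684
  f13: (p6, p11, p15) → 39.2051
  f14: (p6, p8, p9) → 88.2467
  f15: (p6, p17, p7) → 18.0180
  f16: (p6, p17, p9) → 127.8534
  f17: (p12, p13, p9) → 10.5906
  f18: (p12, p17, p9) → 53.8451
  f19: (p12, p17, p13) → 47.4052
  f20: (p1, p11, p13) → 48.5147
  f21: (p1, p17, p13) → 27.8274
  f22: (p1, p17, p7) → 7.9083
  f23: (p1, p6, p7) → 5.6618
  f24: (p1, p6, p11) → 38.5843
Σ area = 1187.198

Check V−E+F: 14 − 36 + 24 = 2.


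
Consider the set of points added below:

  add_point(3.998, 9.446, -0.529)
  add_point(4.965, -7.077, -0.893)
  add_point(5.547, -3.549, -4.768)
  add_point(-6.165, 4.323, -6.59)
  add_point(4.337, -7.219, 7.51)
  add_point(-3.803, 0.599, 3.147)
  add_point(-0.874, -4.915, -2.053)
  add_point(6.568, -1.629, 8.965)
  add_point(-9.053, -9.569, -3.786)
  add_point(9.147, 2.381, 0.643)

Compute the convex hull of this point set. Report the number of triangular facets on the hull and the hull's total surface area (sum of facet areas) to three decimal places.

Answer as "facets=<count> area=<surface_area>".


facets=14 area=766.043

Extreme-point indices: [0, 1, 2, 3, 4, 5, 7, 8, 9] — 9 of 10 on the boundary.

Triangle areas on the boundary:
  f1: (p0, p7, p9) → 40.4392
  f2: (p2, p3, p8) → 94.6696
  f3: (p2, p0, p9) → 37.8564
  f4: (p2, p0, p3) → 80.0131
  f5: (p5, p3, p8) → 68.3491
  f6: (p5, p0, p3) → 61.0500
  f7: (p5, p0, p7) → 72.0368
  f8: (p1, p2, p8) → 38.1950
  f9: (p1, p2, p9) → 23.1717
  f10: (p4, p7, p9) → 28.5878
  f11: (p4, p1, p9) → 43.8272
  f12: (p4, p1, p8) → 60.7508
  f13: (p4, p5, p8) → 80.8837
  f14: (p4, p5, p7) → 36.2131
Σ area = 766.043

Euler: V−E+F = 9−21+14 = 2.


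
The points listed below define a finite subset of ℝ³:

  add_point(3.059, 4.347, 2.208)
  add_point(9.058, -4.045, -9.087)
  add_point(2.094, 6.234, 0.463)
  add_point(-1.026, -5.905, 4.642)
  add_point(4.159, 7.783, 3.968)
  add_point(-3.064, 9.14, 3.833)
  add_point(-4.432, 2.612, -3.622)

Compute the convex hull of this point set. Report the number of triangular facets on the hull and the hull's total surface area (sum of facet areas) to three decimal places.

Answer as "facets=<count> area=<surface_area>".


facets=8 area=464.086

6 of the 7 inputs are extreme points: [1, 2, 3, 4, 5, 6].

Triangle areas on the boundary:
  f1: (p3, p1, p6) → 94.5299
  f2: (p3, p5, p6) → 61.5207
  f3: (p4, p3, p1) → 117.7646
  f4: (p4, p3, p5) → 53.0274
  f5: (p2, p1, p6) → 64.8349
  f6: (p2, p5, p6) → 28.5999
  f7: (p2, p4, p1) → 29.2540
  f8: (p2, p4, p5) → 14.5541
Σ area = 464.086

Euler characteristic 6−12+8 = 2 ✓


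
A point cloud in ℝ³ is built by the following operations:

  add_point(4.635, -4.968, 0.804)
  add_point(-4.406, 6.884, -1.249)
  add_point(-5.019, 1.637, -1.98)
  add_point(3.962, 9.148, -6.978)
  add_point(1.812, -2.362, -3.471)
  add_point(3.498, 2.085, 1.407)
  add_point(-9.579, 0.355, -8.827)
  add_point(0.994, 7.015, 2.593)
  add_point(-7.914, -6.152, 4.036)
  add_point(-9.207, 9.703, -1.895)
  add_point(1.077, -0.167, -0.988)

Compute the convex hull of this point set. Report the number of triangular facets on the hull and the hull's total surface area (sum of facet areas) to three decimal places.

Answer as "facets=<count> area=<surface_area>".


facets=12 area=678.019

Points on the hull: [0, 3, 4, 5, 6, 7, 8, 9] (8 of 11).

Facet areas (half cross-product norm):
  f1: (p8, p0, p6) → 93.3397
  f2: (p8, p9, p6) → 83.2311
  f3: (p3, p9, p6) → 80.3035
  f4: (p4, p0, p6) → 20.1092
  f5: (p4, p3, p6) → 77.6543
  f6: (p4, p3, p0) → 29.2449
  f7: (p7, p3, p9) → 58.0001
  f8: (p7, p8, p0) → 80.1721
  f9: (p7, p8, p9) → 88.1579
  f10: (p5, p3, p0) → 32.5298
  f11: (p5, p7, p0) → 6.6036
  f12: (p5, p7, p3) → 28.6728
Σ area = 678.019

Euler characteristic 8−18+12 = 2 ✓


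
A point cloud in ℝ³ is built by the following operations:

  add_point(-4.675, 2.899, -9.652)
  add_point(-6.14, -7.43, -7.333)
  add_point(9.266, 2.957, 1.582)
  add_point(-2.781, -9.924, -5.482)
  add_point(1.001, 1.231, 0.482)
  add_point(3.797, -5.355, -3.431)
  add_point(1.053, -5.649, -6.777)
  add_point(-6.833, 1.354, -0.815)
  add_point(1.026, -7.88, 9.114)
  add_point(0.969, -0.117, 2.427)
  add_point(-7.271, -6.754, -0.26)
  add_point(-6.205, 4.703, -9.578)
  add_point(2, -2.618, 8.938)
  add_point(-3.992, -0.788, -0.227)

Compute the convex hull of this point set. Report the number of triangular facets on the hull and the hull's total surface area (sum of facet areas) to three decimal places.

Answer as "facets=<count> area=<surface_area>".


facets=18 area=722.420

11 of the 14 inputs are extreme points: [0, 1, 2, 3, 5, 6, 7, 8, 10, 11, 12].

Area of each hull facet:
  f1: (p1, p11, p10) → 44.2249
  f2: (p1, p3, p10) → 16.0117
  f3: (p6, p1, p3) → 13.4648
  f4: (p7, p11, p2) → 76.8374
  f5: (p7, p12, p2) → 79.3502
  f6: (p7, p11, p10) → 34.6872
  f7: (p8, p3, p10) → 47.4720
  f8: (p8, p7, p10) → 50.8676
  f9: (p8, p7, p12) → 36.1235
  f10: (p8, p12, p2) → 25.1693
  f11: (p0, p11, p2) → 18.5706
  f12: (p0, p6, p2) → 77.6573
  f13: (p0, p1, p11) → 9.7028
  f14: (p0, p6, p1) → 37.2244
  f15: (p5, p6, p2) → 17.0572
  f16: (p5, p8, p2) → 71.7013
  f17: (p5, p6, p3) → 12.2112
  f18: (p5, p8, p3) → 54.0866
Σ area = 722.420

Check V−E+F: 11 − 27 + 18 = 2.


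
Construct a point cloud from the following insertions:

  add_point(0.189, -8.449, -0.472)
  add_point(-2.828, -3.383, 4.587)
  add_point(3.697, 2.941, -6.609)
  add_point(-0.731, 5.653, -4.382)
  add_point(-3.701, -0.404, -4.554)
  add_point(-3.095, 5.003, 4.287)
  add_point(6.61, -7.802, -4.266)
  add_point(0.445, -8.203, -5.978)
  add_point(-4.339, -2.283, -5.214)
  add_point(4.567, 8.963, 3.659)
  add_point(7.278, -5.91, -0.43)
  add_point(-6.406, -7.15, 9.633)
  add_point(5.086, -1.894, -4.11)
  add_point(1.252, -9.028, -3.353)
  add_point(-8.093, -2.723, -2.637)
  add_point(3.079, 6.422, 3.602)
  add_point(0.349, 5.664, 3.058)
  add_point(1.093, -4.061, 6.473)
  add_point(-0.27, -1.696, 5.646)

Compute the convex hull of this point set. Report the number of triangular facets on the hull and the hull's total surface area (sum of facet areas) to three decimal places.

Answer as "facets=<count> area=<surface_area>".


13 of the 19 inputs are extreme points: [0, 2, 3, 5, 6, 7, 8, 9, 10, 11, 13, 14, 17].

Facet areas (half cross-product norm):
  f1: (p2, p9, p10) → 67.5455
  f2: (p5, p11, p14) → 69.7113
  f3: (p5, p11, p9) → 44.9884
  f4: (p17, p9, p10) → 64.5246
  f5: (p17, p11, p10) → 26.7549
  f6: (p17, p11, p9) → 46.6750
  f7: (p7, p8, p2) → 36.7967
  f8: (p7, p8, p14) → 15.2027
  f9: (p7, p11, p14) → 70.2350
  f10: (p3, p2, p9) → 28.7141
  f11: (p3, p5, p9) → 36.6970
  f12: (p3, p5, p14) → 47.1648
  f13: (p3, p8, p14) → 18.5951
  f14: (p3, p8, p2) → 24.4608
  f15: (p6, p11, p10) → 34.2805
  f16: (p6, p0, p11) → 21.6765
  f17: (p6, p2, p10) → 24.1692
  f18: (p6, p7, p2) → 35.3756
  f19: (p13, p6, p0) → 7.8288
  f20: (p13, p6, p7) → 7.9754
  f21: (p13, p0, p11) → 4.4326
  f22: (p13, p7, p11) → 17.3423
Σ area = 751.147

Euler characteristic 13−33+22 = 2 ✓

facets=22 area=751.147


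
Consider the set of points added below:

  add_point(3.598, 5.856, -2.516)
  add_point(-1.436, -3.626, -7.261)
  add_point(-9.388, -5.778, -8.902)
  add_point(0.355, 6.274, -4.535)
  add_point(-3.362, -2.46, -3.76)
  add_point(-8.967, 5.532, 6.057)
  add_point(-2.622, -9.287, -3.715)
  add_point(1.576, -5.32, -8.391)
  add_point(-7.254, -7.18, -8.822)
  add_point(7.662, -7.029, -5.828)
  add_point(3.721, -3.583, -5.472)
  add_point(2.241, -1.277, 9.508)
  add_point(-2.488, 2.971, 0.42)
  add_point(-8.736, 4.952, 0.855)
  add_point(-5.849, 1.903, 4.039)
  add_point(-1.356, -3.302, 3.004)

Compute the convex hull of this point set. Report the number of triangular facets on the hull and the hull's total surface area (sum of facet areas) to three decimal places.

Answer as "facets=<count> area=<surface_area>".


facets=16 area=811.076

10 of the 16 inputs are extreme points: [0, 2, 3, 5, 6, 7, 8, 9, 11, 13].

Per-facet area ½‖(b−a)×(c−a)‖:
  f1: (p7, p3, p2) → 67.3775
  f2: (p7, p3, p9) → 40.9702
  f3: (p6, p11, p9) → 84.6729
  f4: (p6, p5, p2) → 84.0335
  f5: (p6, p5, p11) → 107.4955
  f6: (p0, p3, p9) → 26.0608
  f7: (p0, p11, p9) → 94.8815
  f8: (p0, p5, p3) → 26.8117
  f9: (p0, p5, p11) → 87.5759
  f10: (p13, p3, p2) → 75.5889
  f11: (p13, p5, p2) → 25.2779
  f12: (p13, p5, p3) → 23.7247
  f13: (p8, p7, p2) → 8.1838
  f14: (p8, p7, p9) → 16.7938
  f15: (p8, p6, p2) → 6.3974
  f16: (p8, p6, p9) → 35.2298
Σ area = 811.076

Euler characteristic 10−24+16 = 2 ✓


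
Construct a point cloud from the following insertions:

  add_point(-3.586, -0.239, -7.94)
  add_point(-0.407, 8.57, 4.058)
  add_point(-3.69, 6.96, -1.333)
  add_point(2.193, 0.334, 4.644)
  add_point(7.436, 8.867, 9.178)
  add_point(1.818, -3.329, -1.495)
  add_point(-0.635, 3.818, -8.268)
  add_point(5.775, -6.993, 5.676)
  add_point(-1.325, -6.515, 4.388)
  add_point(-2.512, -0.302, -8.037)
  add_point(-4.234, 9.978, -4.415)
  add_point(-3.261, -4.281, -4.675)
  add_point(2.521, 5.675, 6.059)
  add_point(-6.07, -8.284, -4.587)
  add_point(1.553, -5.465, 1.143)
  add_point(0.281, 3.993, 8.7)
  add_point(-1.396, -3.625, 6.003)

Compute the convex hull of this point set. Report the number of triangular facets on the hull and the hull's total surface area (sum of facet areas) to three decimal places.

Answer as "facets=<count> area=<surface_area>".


Extreme-point indices: [0, 1, 2, 4, 5, 6, 7, 8, 9, 10, 13, 15, 16] — 13 of 17 on the boundary.

Facet areas (half cross-product norm):
  f1: (p6, p10, p4) → 72.7492
  f2: (p7, p6, p4) → 142.6504
  f3: (p15, p7, p4) → 54.2775
  f4: (p0, p10, p13) → 35.0001
  f5: (p0, p6, p10) → 19.2997
  f6: (p9, p0, p13) → 4.7344
  f7: (p9, p0, p6) → 2.2812
  f8: (p2, p10, p13) → 29.5677
  f9: (p2, p15, p10) → 12.2497
  f10: (p1, p10, p4) → 24.6918
  f11: (p1, p15, p4) → 27.3880
  f12: (p1, p15, p10) → 19.0789
  f13: (p8, p7, p13) → 29.9251
  f14: (p5, p7, p6) → 16.9989
  f15: (p5, p9, p6) → 18.8339
  f16: (p5, p7, p13) → 40.3553
  f17: (p5, p9, p13) → 36.2648
  f18: (p16, p15, p7) → 31.9073
  f19: (p16, p8, p7) → 11.9731
  f20: (p16, p8, p13) → 14.0813
  f21: (p16, p2, p13) → 79.2391
  f22: (p16, p2, p15) → 45.8457
Σ area = 769.393

Euler: V−E+F = 13−33+22 = 2.

facets=22 area=769.393


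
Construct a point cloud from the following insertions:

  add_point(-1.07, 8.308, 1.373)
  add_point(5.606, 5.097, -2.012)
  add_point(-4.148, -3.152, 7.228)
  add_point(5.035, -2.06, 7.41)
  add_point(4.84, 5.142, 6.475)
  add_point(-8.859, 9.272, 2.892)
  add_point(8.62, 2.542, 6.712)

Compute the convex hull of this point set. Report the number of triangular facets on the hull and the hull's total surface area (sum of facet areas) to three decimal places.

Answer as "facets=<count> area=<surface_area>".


7 of the 7 inputs are extreme points: [0, 1, 2, 3, 4, 5, 6].

Per-facet area ½‖(b−a)×(c−a)‖:
  f1: (p1, p2, p5) → 99.0273
  f2: (p3, p1, p6) → 27.9123
  f3: (p3, p1, p2) → 54.4893
  f4: (p4, p2, p5) → 79.4330
  f5: (p4, p1, p6) → 19.5676
  f6: (p4, p3, p6) → 13.4765
  f7: (p4, p3, p2) → 33.4691
  f8: (p0, p1, p5) → 12.3580
  f9: (p0, p4, p5) → 26.5873
  f10: (p0, p4, p1) → 30.2581
Σ area = 396.579

Check V−E+F: 7 − 15 + 10 = 2.

facets=10 area=396.579


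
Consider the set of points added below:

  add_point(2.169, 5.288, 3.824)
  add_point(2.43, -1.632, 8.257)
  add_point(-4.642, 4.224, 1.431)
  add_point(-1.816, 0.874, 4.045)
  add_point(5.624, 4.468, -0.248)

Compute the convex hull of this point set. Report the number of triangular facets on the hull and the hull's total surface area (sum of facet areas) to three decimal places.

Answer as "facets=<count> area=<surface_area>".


facets=6 area=129.030

Hull vertices (5/5): indices [0, 1, 2, 3, 4].

Facet areas (half cross-product norm):
  f1: (p0, p4, p2) → 18.6249
  f2: (p0, p1, p2) → 29.8943
  f3: (p0, p1, p4) → 21.4580
  f4: (p3, p4, p2) → 23.7320
  f5: (p3, p1, p2) → 5.2154
  f6: (p3, p1, p4) → 30.1058
Σ area = 129.030

Euler: V−E+F = 5−9+6 = 2.


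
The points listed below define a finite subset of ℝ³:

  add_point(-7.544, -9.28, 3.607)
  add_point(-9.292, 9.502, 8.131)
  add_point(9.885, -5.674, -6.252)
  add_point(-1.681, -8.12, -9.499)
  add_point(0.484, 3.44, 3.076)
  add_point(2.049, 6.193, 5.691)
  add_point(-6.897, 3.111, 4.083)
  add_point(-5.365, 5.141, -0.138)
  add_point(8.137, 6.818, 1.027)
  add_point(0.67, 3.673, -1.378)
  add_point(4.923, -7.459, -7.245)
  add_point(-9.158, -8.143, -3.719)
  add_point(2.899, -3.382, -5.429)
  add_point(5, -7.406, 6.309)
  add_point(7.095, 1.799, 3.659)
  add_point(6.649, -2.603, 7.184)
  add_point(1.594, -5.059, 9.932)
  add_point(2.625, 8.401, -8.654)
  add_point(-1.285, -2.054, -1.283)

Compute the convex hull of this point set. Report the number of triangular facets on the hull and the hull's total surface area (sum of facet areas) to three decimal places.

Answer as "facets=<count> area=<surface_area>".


13 of the 19 inputs are extreme points: [0, 1, 2, 3, 5, 7, 8, 10, 11, 13, 15, 16, 17].

Per-facet area ½‖(b−a)×(c−a)‖:
  f1: (p16, p0, p1) → 105.7467
  f2: (p13, p16, p0) → 32.6732
  f3: (p5, p16, p1) → 71.7628
  f4: (p5, p8, p1) → 24.8810
  f5: (p11, p0, p1) → 73.4534
  f6: (p11, p3, p0) → 32.4939
  f7: (p17, p8, p1) → 105.7910
  f8: (p17, p11, p3) → 79.5782
  f9: (p17, p8, p2) → 79.3203
  f10: (p17, p3, p2) → 93.9095
  f11: (p10, p3, p0) → 50.2370
  f12: (p10, p13, p0) → 85.8411
  f13: (p10, p3, p2) → 5.1267
  f14: (p10, p13, p2) → 35.6923
  f15: (p15, p13, p16) → 13.4625
  f16: (p15, p5, p16) → 31.3740
  f17: (p15, p5, p8) → 37.8287
  f18: (p15, p8, p2) → 74.8263
  f19: (p15, p13, p2) → 34.9068
  f20: (p7, p11, p1) → 62.5767
  f21: (p7, p17, p1) → 43.1361
  f22: (p7, p17, p11) → 83.7842
Σ area = 1258.402

Check V−E+F: 13 − 33 + 22 = 2.

facets=22 area=1258.402


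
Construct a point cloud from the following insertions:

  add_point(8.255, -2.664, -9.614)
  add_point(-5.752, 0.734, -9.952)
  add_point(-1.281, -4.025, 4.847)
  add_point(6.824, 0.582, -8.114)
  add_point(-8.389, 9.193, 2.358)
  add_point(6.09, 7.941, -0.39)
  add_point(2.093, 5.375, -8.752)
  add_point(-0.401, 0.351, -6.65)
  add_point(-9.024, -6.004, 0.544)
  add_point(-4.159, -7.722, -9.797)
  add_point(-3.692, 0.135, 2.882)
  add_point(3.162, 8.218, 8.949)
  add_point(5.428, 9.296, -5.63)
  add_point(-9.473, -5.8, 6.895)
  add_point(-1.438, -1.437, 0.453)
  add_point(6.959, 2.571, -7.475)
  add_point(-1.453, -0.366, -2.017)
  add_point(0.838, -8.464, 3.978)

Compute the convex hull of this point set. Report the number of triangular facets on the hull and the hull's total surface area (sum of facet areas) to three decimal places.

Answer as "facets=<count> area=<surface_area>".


Points on the hull: [0, 1, 4, 5, 6, 8, 9, 11, 12, 13, 17] (11 of 18).

Triangle areas on the boundary:
  f1: (p11, p4, p13) → 103.4611
  f2: (p11, p4, p12) → 92.0299
  f3: (p9, p1, p0) → 56.5330
  f4: (p6, p12, p0) → 29.8274
  f5: (p6, p1, p0) → 46.4611
  f6: (p6, p4, p12) → 46.8188
  f7: (p6, p4, p1) → 67.6984
  f8: (p17, p11, p13) → 95.3645
  f9: (p17, p11, p0) → 143.3175
  f10: (p17, p9, p13) → 80.7295
  f11: (p17, p9, p0) → 93.5317
  f12: (p5, p12, p0) → 35.1944
  f13: (p5, p11, p0) → 50.7020
  f14: (p5, p11, p12) → 13.0060
  f15: (p8, p9, p13) → 13.8457
  f16: (p8, p9, p1) → 48.6428
  f17: (p8, p4, p13) → 48.2595
  f18: (p8, p4, p1) → 89.0442
Σ area = 1154.468

Euler: V−E+F = 11−27+18 = 2.

facets=18 area=1154.468


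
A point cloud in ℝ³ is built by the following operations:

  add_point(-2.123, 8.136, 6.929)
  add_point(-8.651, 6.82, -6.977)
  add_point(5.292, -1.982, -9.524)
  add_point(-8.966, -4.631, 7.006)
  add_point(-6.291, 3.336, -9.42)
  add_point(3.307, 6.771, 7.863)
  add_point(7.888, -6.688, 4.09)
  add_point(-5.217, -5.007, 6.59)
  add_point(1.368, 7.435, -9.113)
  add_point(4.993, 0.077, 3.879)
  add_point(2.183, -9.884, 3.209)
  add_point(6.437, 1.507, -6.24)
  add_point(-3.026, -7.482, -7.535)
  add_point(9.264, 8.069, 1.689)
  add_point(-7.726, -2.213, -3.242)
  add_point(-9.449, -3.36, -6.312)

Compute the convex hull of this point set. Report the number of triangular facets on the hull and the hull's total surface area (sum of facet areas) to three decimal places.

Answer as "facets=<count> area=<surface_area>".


facets=24 area=1182.232

Extreme-point indices: [0, 1, 2, 3, 4, 5, 6, 7, 8, 10, 11, 12, 13, 15] — 14 of 16 on the boundary.

Per-facet area ½‖(b−a)×(c−a)‖:
  f1: (p3, p1, p15) → 67.6531
  f2: (p3, p1, p0) → 107.5092
  f3: (p5, p0, p13) → 21.2744
  f4: (p5, p3, p0) → 39.9197
  f5: (p12, p2, p10) → 61.7673
  f6: (p12, p3, p15) → 51.5839
  f7: (p12, p3, p10) → 77.0977
  f8: (p6, p2, p13) → 98.2066
  f9: (p6, p2, p10) → 47.9284
  f10: (p6, p5, p13) → 61.6308
  f11: (p8, p0, p13) → 82.2902
  f12: (p8, p1, p0) → 76.9810
  f13: (p7, p5, p3) → 24.1443
  f14: (p7, p6, p5) → 87.5240
  f15: (p7, p3, p10) → 9.1238
  f16: (p7, p6, p10) → 28.9740
  f17: (p11, p2, p13) → 3.2769
  f18: (p11, p8, p13) → 44.3497
  f19: (p11, p8, p2) → 20.2922
  f20: (p4, p8, p1) → 21.0927
  f21: (p4, p1, p15) → 19.0903
  f22: (p4, p12, p15) → 30.9803
  f23: (p4, p12, p2) → 55.3791
  f24: (p4, p8, p2) → 44.1624
Σ area = 1182.232

Euler: V−E+F = 14−36+24 = 2.


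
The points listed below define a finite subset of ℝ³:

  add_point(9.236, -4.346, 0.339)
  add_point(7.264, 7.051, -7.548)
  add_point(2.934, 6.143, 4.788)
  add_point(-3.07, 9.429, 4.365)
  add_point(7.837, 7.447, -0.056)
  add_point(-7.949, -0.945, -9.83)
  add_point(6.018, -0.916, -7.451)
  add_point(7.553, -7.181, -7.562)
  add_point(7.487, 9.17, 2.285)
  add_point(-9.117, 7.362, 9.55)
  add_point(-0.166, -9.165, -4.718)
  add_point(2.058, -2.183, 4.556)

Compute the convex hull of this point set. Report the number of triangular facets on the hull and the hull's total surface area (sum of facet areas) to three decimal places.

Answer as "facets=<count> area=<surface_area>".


Hull vertices (11/12): indices [0, 1, 2, 3, 4, 5, 7, 8, 9, 10, 11].

Triangle areas on the boundary:
  f1: (p5, p10, p9) → 130.6995
  f2: (p11, p10, p9) → 80.4606
  f3: (p11, p10, p0) → 47.0985
  f4: (p3, p5, p9) → 74.2180
  f5: (p3, p1, p5) → 126.6230
  f6: (p3, p8, p9) → 24.2709
  f7: (p3, p8, p1) → 53.3359
  f8: (p4, p1, p0) → 44.7006
  f9: (p4, p8, p0) → 14.2724
  f10: (p4, p8, p1) → 6.3352
  f11: (p2, p11, p0) → 35.4553
  f12: (p2, p8, p0) → 38.9373
  f13: (p2, p11, p9) → 54.5001
  f14: (p2, p8, p9) → 23.1484
  f15: (p7, p1, p5) → 110.6023
  f16: (p7, p5, p10) → 50.4800
  f17: (p7, p1, p0) → 57.5638
  f18: (p7, p10, p0) → 36.1720
Σ area = 1008.874

Euler characteristic 11−27+18 = 2 ✓

facets=18 area=1008.874


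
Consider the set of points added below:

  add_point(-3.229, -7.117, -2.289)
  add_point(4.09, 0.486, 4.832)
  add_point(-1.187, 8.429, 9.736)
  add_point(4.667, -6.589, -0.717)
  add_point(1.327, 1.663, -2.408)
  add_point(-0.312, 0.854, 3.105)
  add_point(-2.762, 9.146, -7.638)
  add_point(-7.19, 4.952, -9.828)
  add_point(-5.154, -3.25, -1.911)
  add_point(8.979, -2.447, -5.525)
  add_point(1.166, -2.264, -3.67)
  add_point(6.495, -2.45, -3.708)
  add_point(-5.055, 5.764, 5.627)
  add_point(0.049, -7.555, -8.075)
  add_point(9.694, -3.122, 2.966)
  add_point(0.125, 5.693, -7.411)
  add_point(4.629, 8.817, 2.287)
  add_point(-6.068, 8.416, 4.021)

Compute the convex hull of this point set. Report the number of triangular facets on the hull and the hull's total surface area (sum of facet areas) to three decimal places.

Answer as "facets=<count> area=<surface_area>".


facets=24 area=909.918

Extreme-point indices: [0, 1, 2, 3, 6, 7, 8, 9, 12, 13, 14, 15, 16, 17] — 14 of 18 on the boundary.

Triangle areas on the boundary:
  f1: (p9, p13, p7) → 77.0997
  f2: (p16, p2, p14) → 60.6172
  f3: (p16, p9, p14) → 54.8139
  f4: (p17, p8, p7) → 71.6279
  f5: (p0, p13, p7) → 47.5608
  f6: (p0, p8, p7) → 19.0768
  f7: (p6, p16, p9) → 86.5410
  f8: (p6, p17, p7) → 39.1414
  f9: (p6, p16, p2) → 56.4447
  f10: (p6, p17, p2) → 38.0031
  f11: (p12, p17, p2) → 10.0305
  f12: (p12, p17, p8) → 18.2492
  f13: (p12, p0, p2) → 36.9377
  f14: (p12, p0, p8) → 17.2397
  f15: (p3, p0, p14) → 16.3704
  f16: (p3, p0, p13) → 25.5791
  f17: (p3, p9, p14) → 25.7765
  f18: (p3, p9, p13) → 33.0376
  f19: (p1, p2, p14) → 15.5574
  f20: (p1, p0, p14) → 44.0578
  f21: (p1, p0, p2) → 62.0960
  f22: (p15, p9, p7) → 34.8988
  f23: (p15, p6, p7) → 14.5895
  f24: (p15, p6, p9) → 4.5711
Σ area = 909.918

Euler: V−E+F = 14−36+24 = 2.


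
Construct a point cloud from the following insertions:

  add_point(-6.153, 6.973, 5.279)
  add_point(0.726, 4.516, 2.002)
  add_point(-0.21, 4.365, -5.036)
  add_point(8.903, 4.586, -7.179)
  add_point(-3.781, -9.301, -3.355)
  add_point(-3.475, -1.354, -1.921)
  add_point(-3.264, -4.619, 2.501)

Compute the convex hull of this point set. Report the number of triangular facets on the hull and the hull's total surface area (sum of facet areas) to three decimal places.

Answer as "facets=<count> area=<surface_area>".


7 of the 7 inputs are extreme points: [0, 1, 2, 3, 4, 5, 6].

Area of each hull facet:
  f1: (p1, p3, p0) → 23.7935
  f2: (p2, p3, p0) → 42.7050
  f3: (p2, p4, p3) → 63.6566
  f4: (p6, p4, p0) → 30.5339
  f5: (p6, p1, p0) → 39.8153
  f6: (p6, p4, p3) → 67.7978
  f7: (p6, p1, p3) → 58.3645
  f8: (p5, p4, p0) → 25.7607
  f9: (p5, p2, p0) → 40.4382
  f10: (p5, p2, p4) → 20.6358
Σ area = 413.501

Euler characteristic 7−15+10 = 2 ✓

facets=10 area=413.501


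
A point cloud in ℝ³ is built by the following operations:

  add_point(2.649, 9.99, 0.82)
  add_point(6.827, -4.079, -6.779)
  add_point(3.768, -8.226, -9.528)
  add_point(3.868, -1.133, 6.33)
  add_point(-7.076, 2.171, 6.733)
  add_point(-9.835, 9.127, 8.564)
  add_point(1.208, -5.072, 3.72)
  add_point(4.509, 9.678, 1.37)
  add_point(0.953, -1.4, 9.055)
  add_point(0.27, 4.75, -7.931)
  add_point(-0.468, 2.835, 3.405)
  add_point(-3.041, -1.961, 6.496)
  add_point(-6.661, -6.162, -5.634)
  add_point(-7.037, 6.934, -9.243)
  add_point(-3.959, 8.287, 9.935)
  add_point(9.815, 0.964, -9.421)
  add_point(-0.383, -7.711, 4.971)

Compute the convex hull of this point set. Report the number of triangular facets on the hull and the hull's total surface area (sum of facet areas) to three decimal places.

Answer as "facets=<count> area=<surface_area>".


facets=22 area=1170.752

13 of the 17 inputs are extreme points: [0, 1, 2, 3, 4, 5, 7, 8, 12, 13, 14, 15, 16].

Area of each hull facet:
  f1: (p13, p2, p15) → 95.4974
  f2: (p8, p14, p5) → 27.9534
  f3: (p4, p8, p5) → 27.7314
  f4: (p4, p8, p16) → 34.6773
  f5: (p12, p13, p2) → 76.4641
  f6: (p12, p16, p2) → 68.9696
  f7: (p12, p4, p16) → 72.3930
  f8: (p12, p13, p5) → 122.1693
  f9: (p12, p4, p5) → 40.3890
  f10: (p1, p2, p15) → 14.9230
  f11: (p1, p16, p2) → 41.5622
  f12: (p0, p13, p15) → 105.8793
  f13: (p0, p7, p15) → 14.2028
  f14: (p0, p13, p5) → 102.6991
  f15: (p0, p14, p5) → 32.3710
  f16: (p0, p7, p14) → 10.6637
  f17: (p3, p7, p14) → 64.9914
  f18: (p3, p8, p14) → 20.6124
  f19: (p3, p7, p15) → 86.4603
  f20: (p3, p1, p15) → 41.8505
  f21: (p3, p8, p16) → 15.0129
  f22: (p3, p1, p16) → 53.2784
Σ area = 1170.752

Euler: V−E+F = 13−33+22 = 2.


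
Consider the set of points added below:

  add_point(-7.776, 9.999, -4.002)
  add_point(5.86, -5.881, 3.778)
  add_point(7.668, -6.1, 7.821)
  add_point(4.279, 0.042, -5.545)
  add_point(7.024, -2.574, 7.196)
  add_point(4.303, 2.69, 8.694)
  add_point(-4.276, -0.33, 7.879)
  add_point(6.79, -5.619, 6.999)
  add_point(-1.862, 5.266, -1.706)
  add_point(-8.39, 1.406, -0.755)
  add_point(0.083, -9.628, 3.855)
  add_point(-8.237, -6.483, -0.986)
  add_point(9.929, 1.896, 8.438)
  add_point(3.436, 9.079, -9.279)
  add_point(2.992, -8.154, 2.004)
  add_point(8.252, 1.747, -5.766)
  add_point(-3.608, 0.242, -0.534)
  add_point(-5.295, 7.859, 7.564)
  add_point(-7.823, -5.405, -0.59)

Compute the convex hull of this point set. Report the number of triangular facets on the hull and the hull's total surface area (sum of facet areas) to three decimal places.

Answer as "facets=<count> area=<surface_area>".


facets=22 area=1055.934

Hull vertices (13/19): indices [0, 2, 3, 5, 6, 9, 10, 11, 12, 13, 14, 15, 17].

Per-facet area ½‖(b−a)×(c−a)‖:
  f1: (p17, p13, p12) → 145.4178
  f2: (p11, p17, p9) → 34.5072
  f3: (p15, p13, p12) → 61.3040
  f4: (p6, p11, p10) → 50.8822
  f5: (p6, p11, p17) → 42.1725
  f6: (p0, p17, p9) → 48.1840
  f7: (p0, p17, p13) → 73.0339
  f8: (p0, p11, p9) → 14.1408
  f9: (p0, p11, p13) → 104.0992
  f10: (p14, p11, p10) → 18.2309
  f11: (p3, p11, p13) → 65.0180
  f12: (p3, p15, p13) → 20.2430
  f13: (p3, p14, p11) → 64.9321
  f14: (p3, p14, p15) → 21.9494
  f15: (p5, p17, p12) → 11.6529
  f16: (p5, p6, p17) → 36.8750
  f17: (p2, p6, p10) → 50.4470
  f18: (p2, p14, p10) → 14.2144
  f19: (p2, p5, p6) → 43.1501
  f20: (p2, p14, p15) → 52.7956
  f21: (p2, p5, p12) → 23.4908
  f22: (p2, p15, p12) → 59.1932
Σ area = 1055.934

Check V−E+F: 13 − 33 + 22 = 2.


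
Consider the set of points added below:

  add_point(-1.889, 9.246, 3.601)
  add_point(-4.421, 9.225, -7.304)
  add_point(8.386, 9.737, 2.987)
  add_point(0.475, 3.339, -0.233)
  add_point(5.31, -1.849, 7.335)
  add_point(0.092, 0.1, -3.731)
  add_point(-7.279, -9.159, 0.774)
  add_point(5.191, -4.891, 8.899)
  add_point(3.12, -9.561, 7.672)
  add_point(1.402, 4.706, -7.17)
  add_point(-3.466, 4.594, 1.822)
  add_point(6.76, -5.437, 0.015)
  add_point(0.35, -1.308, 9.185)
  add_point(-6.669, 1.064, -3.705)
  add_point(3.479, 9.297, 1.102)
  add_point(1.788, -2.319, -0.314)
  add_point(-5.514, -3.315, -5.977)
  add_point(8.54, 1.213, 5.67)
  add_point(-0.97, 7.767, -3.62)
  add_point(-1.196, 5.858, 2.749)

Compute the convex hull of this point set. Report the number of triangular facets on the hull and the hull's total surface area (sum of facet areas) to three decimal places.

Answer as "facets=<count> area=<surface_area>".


facets=20 area=932.978

Hull vertices (12/20): indices [0, 1, 2, 6, 7, 8, 9, 11, 12, 13, 16, 17].

Facet areas (half cross-product norm):
  f1: (p0, p12, p6) → 83.3259
  f2: (p16, p11, p6) → 60.9409
  f3: (p9, p16, p1) → 39.2375
  f4: (p9, p16, p11) → 67.1114
  f5: (p8, p12, p6) → 54.0836
  f6: (p8, p11, p6) → 58.2658
  f7: (p13, p0, p6) → 61.2166
  f8: (p13, p0, p1) → 48.7071
  f9: (p13, p16, p6) → 22.6895
  f10: (p13, p16, p1) → 19.6777
  f11: (p2, p0, p12) → 62.1791
  f12: (p2, p11, p17) → 34.0571
  f13: (p2, p9, p11) → 85.0737
  f14: (p2, p0, p1) → 56.8674
  f15: (p2, p9, p1) → 48.1165
  f16: (p7, p11, p17) → 31.1227
  f17: (p7, p8, p11) → 23.1880
  f18: (p7, p8, p12) → 15.4411
  f19: (p7, p2, p17) → 16.4594
  f20: (p7, p2, p12) → 45.2164
Σ area = 932.978

Check V−E+F: 12 − 30 + 20 = 2.


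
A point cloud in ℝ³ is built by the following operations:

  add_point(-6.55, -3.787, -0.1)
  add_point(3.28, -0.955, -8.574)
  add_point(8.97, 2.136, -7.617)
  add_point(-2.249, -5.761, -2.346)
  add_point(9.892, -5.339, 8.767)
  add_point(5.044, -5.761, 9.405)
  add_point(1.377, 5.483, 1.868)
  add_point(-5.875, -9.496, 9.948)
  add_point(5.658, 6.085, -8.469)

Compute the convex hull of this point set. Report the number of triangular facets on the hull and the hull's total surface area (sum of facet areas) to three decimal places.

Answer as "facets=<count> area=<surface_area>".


facets=14 area=736.038

Hull vertices (9/9): indices [0, 1, 2, 3, 4, 5, 6, 7, 8].

Facet areas (half cross-product norm):
  f1: (p1, p8, p0) → 44.5690
  f2: (p6, p8, p0) → 68.5487
  f3: (p6, p8, p4) → 83.7688
  f4: (p3, p1, p0) → 20.8394
  f5: (p3, p1, p4) → 79.1563
  f6: (p2, p8, p4) → 40.9524
  f7: (p2, p1, p4) → 59.0067
  f8: (p2, p1, p8) → 16.6861
  f9: (p7, p6, p0) → 70.1483
  f10: (p7, p3, p0) → 30.0281
  f11: (p7, p3, p4) → 100.0403
  f12: (p5, p6, p4) → 34.1689
  f13: (p5, p7, p4) → 7.1704
  f14: (p5, p7, p6) → 80.9542
Σ area = 736.038

Euler characteristic 9−21+14 = 2 ✓


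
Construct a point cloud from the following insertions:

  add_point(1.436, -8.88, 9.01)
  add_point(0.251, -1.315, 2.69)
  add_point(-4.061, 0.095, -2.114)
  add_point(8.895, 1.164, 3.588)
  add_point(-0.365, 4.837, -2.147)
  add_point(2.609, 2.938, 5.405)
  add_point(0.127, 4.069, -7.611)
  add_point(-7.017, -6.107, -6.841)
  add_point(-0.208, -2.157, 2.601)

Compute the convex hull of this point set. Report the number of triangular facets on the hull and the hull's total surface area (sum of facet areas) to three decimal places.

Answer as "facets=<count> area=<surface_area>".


facets=10 area=512.645

Points on the hull: [0, 2, 3, 4, 5, 6, 7] (7 of 9).

Triangle areas on the boundary:
  f1: (p0, p3, p7) → 121.2964
  f2: (p6, p3, p7) → 89.5878
  f3: (p6, p4, p3) → 29.4984
  f4: (p2, p0, p7) → 63.5141
  f5: (p2, p6, p7) → 32.7785
  f6: (p2, p6, p4) → 16.6327
  f7: (p5, p2, p4) → 25.0434
  f8: (p5, p2, p0) → 64.4235
  f9: (p5, p4, p3) → 27.9466
  f10: (p5, p0, p3) → 41.9235
Σ area = 512.645

Euler: V−E+F = 7−15+10 = 2.


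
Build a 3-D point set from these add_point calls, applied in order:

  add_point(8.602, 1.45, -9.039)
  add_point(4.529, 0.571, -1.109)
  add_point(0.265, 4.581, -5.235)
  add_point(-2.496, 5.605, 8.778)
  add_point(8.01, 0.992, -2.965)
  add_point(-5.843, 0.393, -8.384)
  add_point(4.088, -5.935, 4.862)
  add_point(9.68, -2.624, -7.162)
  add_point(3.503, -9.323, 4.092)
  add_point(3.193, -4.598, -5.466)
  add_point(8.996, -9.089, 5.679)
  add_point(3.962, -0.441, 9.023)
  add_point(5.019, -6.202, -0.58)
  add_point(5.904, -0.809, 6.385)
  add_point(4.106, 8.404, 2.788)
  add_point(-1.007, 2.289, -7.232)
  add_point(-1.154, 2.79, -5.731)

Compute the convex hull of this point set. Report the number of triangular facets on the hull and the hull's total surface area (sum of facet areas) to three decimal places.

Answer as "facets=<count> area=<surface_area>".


facets=22 area=808.953

13 of the 17 inputs are extreme points: [0, 2, 3, 4, 5, 7, 8, 9, 10, 11, 13, 14, 15].

Area of each hull facet:
  f1: (p3, p14, p5) → 78.5675
  f2: (p3, p8, p5) → 136.3739
  f3: (p0, p7, p5) → 33.0643
  f4: (p9, p7, p5) → 30.4223
  f5: (p9, p8, p5) → 50.3665
  f6: (p9, p8, p7) → 35.3730
  f7: (p10, p8, p7) → 40.4825
  f8: (p2, p14, p5) → 21.6793
  f9: (p2, p0, p14) → 46.5860
  f10: (p4, p10, p7) → 38.5134
  f11: (p4, p10, p14) → 66.1076
  f12: (p4, p0, p7) → 12.6257
  f13: (p4, p0, p14) → 26.0843
  f14: (p13, p10, p14) → 20.3425
  f15: (p11, p3, p8) → 37.5714
  f16: (p11, p10, p8) → 28.4258
  f17: (p11, p13, p10) → 13.5566
  f18: (p11, p3, p14) → 39.5271
  f19: (p11, p13, p14) → 16.5167
  f20: (p15, p0, p5) → 14.9553
  f21: (p15, p2, p5) → 5.9924
  f22: (p15, p2, p0) → 15.8193
Σ area = 808.953

Euler: V−E+F = 13−33+22 = 2.


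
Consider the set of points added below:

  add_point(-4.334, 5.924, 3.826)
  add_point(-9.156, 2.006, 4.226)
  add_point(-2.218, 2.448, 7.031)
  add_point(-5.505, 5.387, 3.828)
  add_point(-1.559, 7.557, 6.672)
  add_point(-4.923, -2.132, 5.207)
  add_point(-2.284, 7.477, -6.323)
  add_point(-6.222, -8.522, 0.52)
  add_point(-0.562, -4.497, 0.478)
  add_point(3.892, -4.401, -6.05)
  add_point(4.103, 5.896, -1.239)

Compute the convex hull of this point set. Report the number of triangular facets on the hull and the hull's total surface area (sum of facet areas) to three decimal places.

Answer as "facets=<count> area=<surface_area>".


10 of the 11 inputs are extreme points: [1, 2, 3, 4, 5, 6, 7, 8, 9, 10].

Per-facet area ½‖(b−a)×(c−a)‖:
  f1: (p6, p7, p1) → 79.2049
  f2: (p9, p6, p10) → 47.0198
  f3: (p9, p6, p7) → 85.1307
  f4: (p2, p9, p10) → 62.3059
  f5: (p5, p7, p1) → 22.6640
  f6: (p5, p2, p1) → 16.6269
  f7: (p4, p2, p1) → 19.1353
  f8: (p4, p6, p10) → 41.0253
  f9: (p4, p2, p10) → 25.4634
  f10: (p8, p9, p7) → 24.2063
  f11: (p8, p2, p9) → 29.2288
  f12: (p8, p5, p7) → 22.5276
  f13: (p8, p5, p2) → 18.8857
  f14: (p3, p6, p1) → 24.5575
  f15: (p3, p4, p1) → 8.3975
  f16: (p3, p4, p6) → 28.3119
Σ area = 554.691

Euler characteristic 10−24+16 = 2 ✓

facets=16 area=554.691


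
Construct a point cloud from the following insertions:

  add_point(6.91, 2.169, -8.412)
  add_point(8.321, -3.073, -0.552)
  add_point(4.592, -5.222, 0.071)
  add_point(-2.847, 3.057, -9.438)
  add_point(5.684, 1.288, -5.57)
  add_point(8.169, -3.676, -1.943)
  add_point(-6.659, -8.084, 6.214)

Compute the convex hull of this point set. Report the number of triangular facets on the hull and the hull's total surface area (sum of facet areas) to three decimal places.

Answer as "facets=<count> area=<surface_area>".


7 of the 7 inputs are extreme points: [0, 1, 2, 3, 4, 5, 6].

Per-facet area ½‖(b−a)×(c−a)‖:
  f1: (p2, p1, p6) → 11.8905
  f2: (p2, p3, p6) → 96.1343
  f3: (p4, p1, p6) → 60.9077
  f4: (p4, p3, p6) → 90.2532
  f5: (p4, p0, p1) → 8.7838
  f6: (p4, p0, p3) → 15.3026
  f7: (p5, p0, p1) → 6.0839
  f8: (p5, p2, p1) → 3.2754
  f9: (p5, p0, p3) → 41.6793
  f10: (p5, p2, p3) → 31.9957
Σ area = 366.306

Check V−E+F: 7 − 15 + 10 = 2.

facets=10 area=366.306


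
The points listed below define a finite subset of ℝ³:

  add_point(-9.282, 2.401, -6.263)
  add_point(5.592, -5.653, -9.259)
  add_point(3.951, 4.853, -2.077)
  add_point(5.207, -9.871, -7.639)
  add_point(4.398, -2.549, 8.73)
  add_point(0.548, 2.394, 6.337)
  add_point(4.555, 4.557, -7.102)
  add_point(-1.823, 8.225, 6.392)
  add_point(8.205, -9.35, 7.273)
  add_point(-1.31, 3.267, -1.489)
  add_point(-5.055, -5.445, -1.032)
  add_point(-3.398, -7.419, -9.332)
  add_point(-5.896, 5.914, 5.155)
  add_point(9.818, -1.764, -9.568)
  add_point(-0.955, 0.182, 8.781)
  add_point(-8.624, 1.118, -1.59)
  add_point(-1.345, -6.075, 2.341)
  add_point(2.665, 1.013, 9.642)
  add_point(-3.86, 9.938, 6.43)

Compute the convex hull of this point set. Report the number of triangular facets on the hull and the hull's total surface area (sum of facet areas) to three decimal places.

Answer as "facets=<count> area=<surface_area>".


facets=28 area=1085.441

16 of the 19 inputs are extreme points: [0, 1, 2, 3, 6, 7, 8, 10, 11, 12, 13, 14, 15, 16, 17, 18].

Triangle areas on the boundary:
  f1: (p11, p13, p0) → 84.4221
  f2: (p12, p18, p0) → 23.0204
  f3: (p2, p17, p13) → 62.7707
  f4: (p1, p3, p13) → 9.1764
  f5: (p1, p11, p13) → 13.8420
  f6: (p1, p11, p3) → 20.0610
  f7: (p8, p11, p3) → 64.6740
  f8: (p8, p3, p13) → 72.2756
  f9: (p8, p17, p13) → 110.1261
  f10: (p7, p18, p17) → 5.6850
  f11: (p7, p2, p17) → 47.7374
  f12: (p7, p2, p18) → 11.2470
  f13: (p6, p13, p0) → 51.8623
  f14: (p6, p2, p13) → 19.9438
  f15: (p6, p18, p0) → 102.6831
  f16: (p6, p2, p18) → 20.5838
  f17: (p10, p8, p11) → 67.2709
  f18: (p10, p11, p0) → 43.6700
  f19: (p15, p12, p0) → 16.4196
  f20: (p15, p10, p0) → 17.0535
  f21: (p14, p8, p17) → 22.3628
  f22: (p14, p18, p17) → 19.7922
  f23: (p14, p12, p18) → 19.2116
  f24: (p14, p15, p12) → 36.1879
  f25: (p14, p15, p10) → 44.2768
  f26: (p16, p10, p8) → 8.5771
  f27: (p16, p14, p8) → 49.9332
  f28: (p16, p14, p10) → 20.5741
Σ area = 1085.441

Euler characteristic 16−42+28 = 2 ✓


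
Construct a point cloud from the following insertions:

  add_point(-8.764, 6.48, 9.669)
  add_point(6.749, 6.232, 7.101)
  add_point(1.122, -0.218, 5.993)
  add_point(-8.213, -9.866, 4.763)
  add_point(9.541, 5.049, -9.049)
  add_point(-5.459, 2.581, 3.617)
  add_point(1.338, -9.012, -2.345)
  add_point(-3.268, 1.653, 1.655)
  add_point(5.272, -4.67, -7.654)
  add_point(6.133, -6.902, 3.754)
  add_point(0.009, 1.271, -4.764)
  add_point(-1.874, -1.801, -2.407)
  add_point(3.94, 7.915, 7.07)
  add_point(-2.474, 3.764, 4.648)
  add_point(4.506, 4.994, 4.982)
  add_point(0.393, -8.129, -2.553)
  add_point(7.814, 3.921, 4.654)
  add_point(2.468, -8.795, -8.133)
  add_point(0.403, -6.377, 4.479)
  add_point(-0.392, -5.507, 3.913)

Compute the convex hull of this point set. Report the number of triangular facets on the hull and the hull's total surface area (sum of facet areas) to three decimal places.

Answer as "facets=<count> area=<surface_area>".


facets=20 area=1015.934

Points on the hull: [0, 1, 3, 4, 5, 6, 8, 9, 10, 12, 16, 17] (12 of 20).

Facet areas (half cross-product norm):
  f1: (p12, p4, p0) → 98.8608
  f2: (p10, p4, p0) → 75.4281
  f3: (p9, p3, p0) → 124.0942
  f4: (p9, p16, p4) → 76.1314
  f5: (p5, p3, p0) → 48.0223
  f6: (p5, p10, p0) → 15.2503
  f7: (p5, p10, p3) → 64.4531
  f8: (p17, p10, p4) → 60.5419
  f9: (p17, p10, p3) → 86.5328
  f10: (p1, p12, p0) → 13.4509
  f11: (p1, p9, p0) → 106.6775
  f12: (p1, p9, p16) → 14.6525
  f13: (p1, p12, p4) → 26.4978
  f14: (p1, p16, p4) → 18.1640
  f15: (p8, p9, p4) → 60.0476
  f16: (p8, p17, p4) → 7.6945
  f17: (p8, p17, p9) → 29.1954
  f18: (p6, p9, p3) → 47.9369
  f19: (p6, p17, p3) → 23.6922
  f20: (p6, p17, p9) → 18.6100
Σ area = 1015.934

Check V−E+F: 12 − 30 + 20 = 2.
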